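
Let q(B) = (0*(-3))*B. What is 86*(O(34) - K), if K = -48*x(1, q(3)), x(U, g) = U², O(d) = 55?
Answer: 8858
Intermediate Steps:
q(B) = 0 (q(B) = 0*B = 0)
K = -48 (K = -48*1² = -48*1 = -48)
86*(O(34) - K) = 86*(55 - 1*(-48)) = 86*(55 + 48) = 86*103 = 8858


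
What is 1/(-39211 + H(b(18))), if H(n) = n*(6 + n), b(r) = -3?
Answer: -1/39220 ≈ -2.5497e-5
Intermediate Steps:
1/(-39211 + H(b(18))) = 1/(-39211 - 3*(6 - 3)) = 1/(-39211 - 3*3) = 1/(-39211 - 9) = 1/(-39220) = -1/39220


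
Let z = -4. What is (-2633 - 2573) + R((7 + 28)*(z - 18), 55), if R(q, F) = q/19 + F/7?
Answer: -696743/133 ≈ -5238.7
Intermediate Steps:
R(q, F) = F/7 + q/19 (R(q, F) = q*(1/19) + F*(⅐) = q/19 + F/7 = F/7 + q/19)
(-2633 - 2573) + R((7 + 28)*(z - 18), 55) = (-2633 - 2573) + ((⅐)*55 + ((7 + 28)*(-4 - 18))/19) = -5206 + (55/7 + (35*(-22))/19) = -5206 + (55/7 + (1/19)*(-770)) = -5206 + (55/7 - 770/19) = -5206 - 4345/133 = -696743/133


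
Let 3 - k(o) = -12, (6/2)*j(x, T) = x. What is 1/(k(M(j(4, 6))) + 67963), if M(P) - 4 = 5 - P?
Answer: 1/67978 ≈ 1.4711e-5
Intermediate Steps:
j(x, T) = x/3
M(P) = 9 - P (M(P) = 4 + (5 - P) = 9 - P)
k(o) = 15 (k(o) = 3 - 1*(-12) = 3 + 12 = 15)
1/(k(M(j(4, 6))) + 67963) = 1/(15 + 67963) = 1/67978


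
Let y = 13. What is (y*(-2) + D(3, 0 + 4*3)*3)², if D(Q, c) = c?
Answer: 100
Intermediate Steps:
(y*(-2) + D(3, 0 + 4*3)*3)² = (13*(-2) + (0 + 4*3)*3)² = (-26 + (0 + 12)*3)² = (-26 + 12*3)² = (-26 + 36)² = 10² = 100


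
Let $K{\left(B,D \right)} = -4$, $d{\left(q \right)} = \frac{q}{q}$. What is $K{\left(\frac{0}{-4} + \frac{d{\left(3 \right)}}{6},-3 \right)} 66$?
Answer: $-264$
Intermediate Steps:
$d{\left(q \right)} = 1$
$K{\left(\frac{0}{-4} + \frac{d{\left(3 \right)}}{6},-3 \right)} 66 = \left(-4\right) 66 = -264$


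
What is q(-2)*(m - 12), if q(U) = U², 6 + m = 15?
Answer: -12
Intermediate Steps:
m = 9 (m = -6 + 15 = 9)
q(-2)*(m - 12) = (-2)²*(9 - 12) = 4*(-3) = -12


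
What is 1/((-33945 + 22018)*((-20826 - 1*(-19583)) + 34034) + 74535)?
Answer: -1/391023722 ≈ -2.5574e-9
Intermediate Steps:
1/((-33945 + 22018)*((-20826 - 1*(-19583)) + 34034) + 74535) = 1/(-11927*((-20826 + 19583) + 34034) + 74535) = 1/(-11927*(-1243 + 34034) + 74535) = 1/(-11927*32791 + 74535) = 1/(-391098257 + 74535) = 1/(-391023722) = -1/391023722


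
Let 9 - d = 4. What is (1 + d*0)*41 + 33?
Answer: 74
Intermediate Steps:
d = 5 (d = 9 - 1*4 = 9 - 4 = 5)
(1 + d*0)*41 + 33 = (1 + 5*0)*41 + 33 = (1 + 0)*41 + 33 = 1*41 + 33 = 41 + 33 = 74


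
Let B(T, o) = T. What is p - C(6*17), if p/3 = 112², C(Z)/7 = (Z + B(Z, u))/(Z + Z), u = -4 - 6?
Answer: 37625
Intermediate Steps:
u = -10
C(Z) = 7 (C(Z) = 7*((Z + Z)/(Z + Z)) = 7*((2*Z)/((2*Z))) = 7*((2*Z)*(1/(2*Z))) = 7*1 = 7)
p = 37632 (p = 3*112² = 3*12544 = 37632)
p - C(6*17) = 37632 - 1*7 = 37632 - 7 = 37625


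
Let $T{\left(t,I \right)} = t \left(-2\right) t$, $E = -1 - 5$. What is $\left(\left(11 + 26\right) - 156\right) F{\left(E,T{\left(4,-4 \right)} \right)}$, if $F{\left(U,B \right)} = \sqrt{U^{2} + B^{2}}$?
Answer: $- 238 \sqrt{265} \approx -3874.4$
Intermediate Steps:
$E = -6$ ($E = -1 - 5 = -6$)
$T{\left(t,I \right)} = - 2 t^{2}$ ($T{\left(t,I \right)} = - 2 t t = - 2 t^{2}$)
$F{\left(U,B \right)} = \sqrt{B^{2} + U^{2}}$
$\left(\left(11 + 26\right) - 156\right) F{\left(E,T{\left(4,-4 \right)} \right)} = \left(\left(11 + 26\right) - 156\right) \sqrt{\left(- 2 \cdot 4^{2}\right)^{2} + \left(-6\right)^{2}} = \left(37 - 156\right) \sqrt{\left(\left(-2\right) 16\right)^{2} + 36} = - 119 \sqrt{\left(-32\right)^{2} + 36} = - 119 \sqrt{1024 + 36} = - 119 \sqrt{1060} = - 119 \cdot 2 \sqrt{265} = - 238 \sqrt{265}$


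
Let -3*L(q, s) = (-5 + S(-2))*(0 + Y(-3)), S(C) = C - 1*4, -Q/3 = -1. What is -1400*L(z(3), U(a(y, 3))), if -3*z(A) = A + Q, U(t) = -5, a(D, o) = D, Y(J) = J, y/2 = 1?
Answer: 15400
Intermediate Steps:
y = 2 (y = 2*1 = 2)
Q = 3 (Q = -3*(-1) = 3)
S(C) = -4 + C (S(C) = C - 4 = -4 + C)
z(A) = -1 - A/3 (z(A) = -(A + 3)/3 = -(3 + A)/3 = -1 - A/3)
L(q, s) = -11 (L(q, s) = -(-5 + (-4 - 2))*(0 - 3)/3 = -(-5 - 6)*(-3)/3 = -(-11)*(-3)/3 = -⅓*33 = -11)
-1400*L(z(3), U(a(y, 3))) = -1400*(-11) = 15400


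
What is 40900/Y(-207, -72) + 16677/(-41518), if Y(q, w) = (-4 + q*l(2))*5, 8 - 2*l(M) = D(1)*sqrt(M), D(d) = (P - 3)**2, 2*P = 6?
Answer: -44186563/4317872 ≈ -10.233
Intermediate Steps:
P = 3 (P = (1/2)*6 = 3)
D(d) = 0 (D(d) = (3 - 3)**2 = 0**2 = 0)
l(M) = 4 (l(M) = 4 - 0*sqrt(M) = 4 - 1/2*0 = 4 + 0 = 4)
Y(q, w) = -20 + 20*q (Y(q, w) = (-4 + q*4)*5 = (-4 + 4*q)*5 = -20 + 20*q)
40900/Y(-207, -72) + 16677/(-41518) = 40900/(-20 + 20*(-207)) + 16677/(-41518) = 40900/(-20 - 4140) + 16677*(-1/41518) = 40900/(-4160) - 16677/41518 = 40900*(-1/4160) - 16677/41518 = -2045/208 - 16677/41518 = -44186563/4317872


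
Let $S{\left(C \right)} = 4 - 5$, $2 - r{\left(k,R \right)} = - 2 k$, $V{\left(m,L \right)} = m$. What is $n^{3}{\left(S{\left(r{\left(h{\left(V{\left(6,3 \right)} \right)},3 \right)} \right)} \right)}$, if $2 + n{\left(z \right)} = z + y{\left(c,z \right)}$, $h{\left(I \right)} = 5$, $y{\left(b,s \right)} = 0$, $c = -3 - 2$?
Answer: $-27$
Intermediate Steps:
$c = -5$ ($c = -3 - 2 = -5$)
$r{\left(k,R \right)} = 2 + 2 k$ ($r{\left(k,R \right)} = 2 - - 2 k = 2 + 2 k$)
$S{\left(C \right)} = -1$ ($S{\left(C \right)} = 4 - 5 = -1$)
$n{\left(z \right)} = -2 + z$ ($n{\left(z \right)} = -2 + \left(z + 0\right) = -2 + z$)
$n^{3}{\left(S{\left(r{\left(h{\left(V{\left(6,3 \right)} \right)},3 \right)} \right)} \right)} = \left(-2 - 1\right)^{3} = \left(-3\right)^{3} = -27$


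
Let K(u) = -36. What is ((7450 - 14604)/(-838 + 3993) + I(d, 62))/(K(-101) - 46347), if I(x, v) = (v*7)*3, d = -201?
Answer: -4100656/146338365 ≈ -0.028022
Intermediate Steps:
I(x, v) = 21*v (I(x, v) = (7*v)*3 = 21*v)
((7450 - 14604)/(-838 + 3993) + I(d, 62))/(K(-101) - 46347) = ((7450 - 14604)/(-838 + 3993) + 21*62)/(-36 - 46347) = (-7154/3155 + 1302)/(-46383) = (-7154*1/3155 + 1302)*(-1/46383) = (-7154/3155 + 1302)*(-1/46383) = (4100656/3155)*(-1/46383) = -4100656/146338365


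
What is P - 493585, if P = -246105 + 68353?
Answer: -671337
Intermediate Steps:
P = -177752
P - 493585 = -177752 - 493585 = -671337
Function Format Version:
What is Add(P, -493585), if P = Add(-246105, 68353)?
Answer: -671337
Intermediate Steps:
P = -177752
Add(P, -493585) = Add(-177752, -493585) = -671337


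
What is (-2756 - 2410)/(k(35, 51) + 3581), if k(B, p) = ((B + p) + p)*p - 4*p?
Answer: -2583/5182 ≈ -0.49846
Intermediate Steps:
k(B, p) = -4*p + p*(B + 2*p) (k(B, p) = (B + 2*p)*p - 4*p = p*(B + 2*p) - 4*p = -4*p + p*(B + 2*p))
(-2756 - 2410)/(k(35, 51) + 3581) = (-2756 - 2410)/(51*(-4 + 35 + 2*51) + 3581) = -5166/(51*(-4 + 35 + 102) + 3581) = -5166/(51*133 + 3581) = -5166/(6783 + 3581) = -5166/10364 = -5166*1/10364 = -2583/5182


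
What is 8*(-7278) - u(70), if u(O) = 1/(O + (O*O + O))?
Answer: -293448961/5040 ≈ -58224.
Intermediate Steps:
u(O) = 1/(O² + 2*O) (u(O) = 1/(O + (O² + O)) = 1/(O + (O + O²)) = 1/(O² + 2*O))
8*(-7278) - u(70) = 8*(-7278) - 1/(70*(2 + 70)) = -58224 - 1/(70*72) = -58224 - 1*1/5040 = -58224 - 1/5040 = -293448961/5040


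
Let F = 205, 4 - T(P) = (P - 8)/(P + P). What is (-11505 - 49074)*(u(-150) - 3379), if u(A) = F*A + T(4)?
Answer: 4134456171/2 ≈ 2.0672e+9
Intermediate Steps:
T(P) = 4 - (-8 + P)/(2*P) (T(P) = 4 - (P - 8)/(P + P) = 4 - (-8 + P)/(2*P))
u(A) = 9/2 + 205*A (u(A) = 205*A + (7/2 + 4/4) = 205*A + (7/2 + 4*(¼)) = 205*A + (7/2 + 1) = 205*A + 9/2 = 9/2 + 205*A)
(-11505 - 49074)*(u(-150) - 3379) = (-11505 - 49074)*((9/2 + 205*(-150)) - 3379) = -60579*((9/2 - 30750) - 3379) = -60579*(-61491/2 - 3379) = -60579*(-68249/2) = 4134456171/2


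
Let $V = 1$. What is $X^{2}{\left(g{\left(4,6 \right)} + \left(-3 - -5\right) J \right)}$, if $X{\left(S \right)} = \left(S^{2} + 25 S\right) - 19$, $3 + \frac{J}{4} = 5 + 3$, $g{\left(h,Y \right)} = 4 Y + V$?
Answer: $34000561$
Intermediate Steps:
$g{\left(h,Y \right)} = 1 + 4 Y$ ($g{\left(h,Y \right)} = 4 Y + 1 = 1 + 4 Y$)
$J = 20$ ($J = -12 + 4 \left(5 + 3\right) = -12 + 4 \cdot 8 = -12 + 32 = 20$)
$X{\left(S \right)} = -19 + S^{2} + 25 S$
$X^{2}{\left(g{\left(4,6 \right)} + \left(-3 - -5\right) J \right)} = \left(-19 + \left(\left(1 + 4 \cdot 6\right) + \left(-3 - -5\right) 20\right)^{2} + 25 \left(\left(1 + 4 \cdot 6\right) + \left(-3 - -5\right) 20\right)\right)^{2} = \left(-19 + \left(\left(1 + 24\right) + \left(-3 + 5\right) 20\right)^{2} + 25 \left(\left(1 + 24\right) + \left(-3 + 5\right) 20\right)\right)^{2} = \left(-19 + \left(25 + 2 \cdot 20\right)^{2} + 25 \left(25 + 2 \cdot 20\right)\right)^{2} = \left(-19 + \left(25 + 40\right)^{2} + 25 \left(25 + 40\right)\right)^{2} = \left(-19 + 65^{2} + 25 \cdot 65\right)^{2} = \left(-19 + 4225 + 1625\right)^{2} = 5831^{2} = 34000561$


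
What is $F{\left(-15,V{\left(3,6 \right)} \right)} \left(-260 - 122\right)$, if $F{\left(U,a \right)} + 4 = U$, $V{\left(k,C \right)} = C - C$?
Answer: $7258$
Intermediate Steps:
$V{\left(k,C \right)} = 0$
$F{\left(U,a \right)} = -4 + U$
$F{\left(-15,V{\left(3,6 \right)} \right)} \left(-260 - 122\right) = \left(-4 - 15\right) \left(-260 - 122\right) = \left(-19\right) \left(-382\right) = 7258$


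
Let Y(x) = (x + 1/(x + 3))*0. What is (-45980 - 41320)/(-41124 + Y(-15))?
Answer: 7275/3427 ≈ 2.1228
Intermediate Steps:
Y(x) = 0 (Y(x) = (x + 1/(3 + x))*0 = 0)
(-45980 - 41320)/(-41124 + Y(-15)) = (-45980 - 41320)/(-41124 + 0) = -87300/(-41124) = -87300*(-1/41124) = 7275/3427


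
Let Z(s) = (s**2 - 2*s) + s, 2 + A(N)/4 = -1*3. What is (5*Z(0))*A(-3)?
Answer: 0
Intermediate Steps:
A(N) = -20 (A(N) = -8 + 4*(-1*3) = -8 + 4*(-3) = -8 - 12 = -20)
Z(s) = s**2 - s
(5*Z(0))*A(-3) = (5*(0*(-1 + 0)))*(-20) = (5*(0*(-1)))*(-20) = (5*0)*(-20) = 0*(-20) = 0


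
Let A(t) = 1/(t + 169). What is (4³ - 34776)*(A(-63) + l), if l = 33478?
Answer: -61590699164/53 ≈ -1.1621e+9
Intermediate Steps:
A(t) = 1/(169 + t)
(4³ - 34776)*(A(-63) + l) = (4³ - 34776)*(1/(169 - 63) + 33478) = (64 - 34776)*(1/106 + 33478) = -34712*(1/106 + 33478) = -34712*3548669/106 = -61590699164/53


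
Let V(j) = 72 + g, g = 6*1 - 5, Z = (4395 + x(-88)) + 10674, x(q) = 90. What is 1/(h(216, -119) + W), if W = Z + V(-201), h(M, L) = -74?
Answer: 1/15158 ≈ 6.5972e-5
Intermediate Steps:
Z = 15159 (Z = (4395 + 90) + 10674 = 4485 + 10674 = 15159)
g = 1 (g = 6 - 5 = 1)
V(j) = 73 (V(j) = 72 + 1 = 73)
W = 15232 (W = 15159 + 73 = 15232)
1/(h(216, -119) + W) = 1/(-74 + 15232) = 1/15158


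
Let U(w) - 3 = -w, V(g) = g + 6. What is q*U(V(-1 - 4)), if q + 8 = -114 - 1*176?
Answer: -596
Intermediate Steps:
V(g) = 6 + g
U(w) = 3 - w
q = -298 (q = -8 + (-114 - 1*176) = -8 + (-114 - 176) = -8 - 290 = -298)
q*U(V(-1 - 4)) = -298*(3 - (6 + (-1 - 4))) = -298*(3 - (6 - 5)) = -298*(3 - 1*1) = -298*(3 - 1) = -298*2 = -596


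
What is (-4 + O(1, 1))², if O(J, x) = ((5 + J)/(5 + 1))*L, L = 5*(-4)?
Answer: 576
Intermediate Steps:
L = -20
O(J, x) = -50/3 - 10*J/3 (O(J, x) = ((5 + J)/(5 + 1))*(-20) = ((5 + J)/6)*(-20) = ((5 + J)*(⅙))*(-20) = (⅚ + J/6)*(-20) = -50/3 - 10*J/3)
(-4 + O(1, 1))² = (-4 + (-50/3 - 10/3*1))² = (-4 + (-50/3 - 10/3))² = (-4 - 20)² = (-24)² = 576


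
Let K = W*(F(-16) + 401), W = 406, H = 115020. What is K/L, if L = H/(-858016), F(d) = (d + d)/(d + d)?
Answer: -11669875616/9585 ≈ -1.2175e+6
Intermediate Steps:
F(d) = 1 (F(d) = (2*d)/((2*d)) = (2*d)*(1/(2*d)) = 1)
L = -28755/214504 (L = 115020/(-858016) = 115020*(-1/858016) = -28755/214504 ≈ -0.13405)
K = 163212 (K = 406*(1 + 401) = 406*402 = 163212)
K/L = 163212/(-28755/214504) = 163212*(-214504/28755) = -11669875616/9585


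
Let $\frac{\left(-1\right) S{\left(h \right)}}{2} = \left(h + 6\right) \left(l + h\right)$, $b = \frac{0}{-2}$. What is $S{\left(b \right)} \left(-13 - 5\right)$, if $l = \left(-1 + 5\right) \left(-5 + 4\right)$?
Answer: $-864$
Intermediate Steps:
$b = 0$ ($b = 0 \left(- \frac{1}{2}\right) = 0$)
$l = -4$ ($l = 4 \left(-1\right) = -4$)
$S{\left(h \right)} = - 2 \left(-4 + h\right) \left(6 + h\right)$ ($S{\left(h \right)} = - 2 \left(h + 6\right) \left(-4 + h\right) = - 2 \left(6 + h\right) \left(-4 + h\right) = - 2 \left(-4 + h\right) \left(6 + h\right)$)
$S{\left(b \right)} \left(-13 - 5\right) = \left(48 - 0 - 2 \cdot 0^{2}\right) \left(-13 - 5\right) = \left(48 + 0 - 0\right) \left(-18\right) = \left(48 + 0 + 0\right) \left(-18\right) = 48 \left(-18\right) = -864$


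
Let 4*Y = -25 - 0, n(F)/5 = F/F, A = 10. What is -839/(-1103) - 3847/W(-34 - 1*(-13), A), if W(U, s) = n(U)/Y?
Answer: 21219561/4412 ≈ 4809.5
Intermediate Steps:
n(F) = 5 (n(F) = 5*(F/F) = 5*1 = 5)
Y = -25/4 (Y = (-25 - 0)/4 = (-25 - 1*0)/4 = (-25 + 0)/4 = (¼)*(-25) = -25/4 ≈ -6.2500)
W(U, s) = -⅘ (W(U, s) = 5/(-25/4) = 5*(-4/25) = -⅘)
-839/(-1103) - 3847/W(-34 - 1*(-13), A) = -839/(-1103) - 3847/(-⅘) = -839*(-1/1103) - 3847*(-5/4) = 839/1103 + 19235/4 = 21219561/4412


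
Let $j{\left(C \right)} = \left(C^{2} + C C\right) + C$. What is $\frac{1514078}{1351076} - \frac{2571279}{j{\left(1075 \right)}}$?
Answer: $\frac{4507844191}{520687801950} \approx 0.0086575$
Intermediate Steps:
$j{\left(C \right)} = C + 2 C^{2}$ ($j{\left(C \right)} = \left(C^{2} + C^{2}\right) + C = 2 C^{2} + C = C + 2 C^{2}$)
$\frac{1514078}{1351076} - \frac{2571279}{j{\left(1075 \right)}} = \frac{1514078}{1351076} - \frac{2571279}{1075 \left(1 + 2 \cdot 1075\right)} = 1514078 \cdot \frac{1}{1351076} - \frac{2571279}{1075 \left(1 + 2150\right)} = \frac{757039}{675538} - \frac{2571279}{1075 \cdot 2151} = \frac{757039}{675538} - \frac{2571279}{2312325} = \frac{757039}{675538} - \frac{857093}{770775} = \frac{4507844191}{520687801950}$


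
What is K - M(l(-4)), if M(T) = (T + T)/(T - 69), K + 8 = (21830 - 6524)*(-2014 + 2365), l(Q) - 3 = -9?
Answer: 134309946/25 ≈ 5.3724e+6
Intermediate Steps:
l(Q) = -6 (l(Q) = 3 - 9 = -6)
K = 5372398 (K = -8 + (21830 - 6524)*(-2014 + 2365) = -8 + 15306*351 = -8 + 5372406 = 5372398)
M(T) = 2*T/(-69 + T) (M(T) = (2*T)/(-69 + T) = 2*T/(-69 + T))
K - M(l(-4)) = 5372398 - 2*(-6)/(-69 - 6) = 5372398 - 2*(-6)/(-75) = 5372398 - 2*(-6)*(-1)/75 = 5372398 - 1*4/25 = 5372398 - 4/25 = 134309946/25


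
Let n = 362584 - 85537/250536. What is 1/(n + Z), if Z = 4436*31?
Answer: 250536/125292968063 ≈ 1.9996e-6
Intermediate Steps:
Z = 137516
n = 90840259487/250536 (n = 362584 - 85537/250536 = 90840259487/250536 ≈ 3.6258e+5)
1/(n + Z) = 1/(90840259487/250536 + 137516) = 1/(125292968063/250536) = 250536/125292968063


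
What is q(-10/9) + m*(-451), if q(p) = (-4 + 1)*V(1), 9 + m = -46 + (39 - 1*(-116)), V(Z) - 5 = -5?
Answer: -45100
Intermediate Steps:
V(Z) = 0 (V(Z) = 5 - 5 = 0)
m = 100 (m = -9 + (-46 + (39 - 1*(-116))) = -9 + (-46 + (39 + 116)) = -9 + (-46 + 155) = -9 + 109 = 100)
q(p) = 0 (q(p) = (-4 + 1)*0 = -3*0 = 0)
q(-10/9) + m*(-451) = 0 + 100*(-451) = 0 - 45100 = -45100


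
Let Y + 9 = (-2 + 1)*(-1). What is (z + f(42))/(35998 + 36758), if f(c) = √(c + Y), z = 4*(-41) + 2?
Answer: -9/4042 + √34/72756 ≈ -0.0021465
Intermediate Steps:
z = -162 (z = -164 + 2 = -162)
Y = -8 (Y = -9 + (-2 + 1)*(-1) = -9 - 1*(-1) = -9 + 1 = -8)
f(c) = √(-8 + c) (f(c) = √(c - 8) = √(-8 + c))
(z + f(42))/(35998 + 36758) = (-162 + √(-8 + 42))/(35998 + 36758) = (-162 + √34)/72756 = (-162 + √34)*(1/72756) = -9/4042 + √34/72756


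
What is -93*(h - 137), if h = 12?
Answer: 11625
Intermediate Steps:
-93*(h - 137) = -93*(12 - 137) = -93*(-125) = 11625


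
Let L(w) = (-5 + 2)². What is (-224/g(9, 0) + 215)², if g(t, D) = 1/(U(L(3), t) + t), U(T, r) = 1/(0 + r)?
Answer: 270043489/81 ≈ 3.3339e+6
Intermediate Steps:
L(w) = 9 (L(w) = (-3)² = 9)
U(T, r) = 1/r
g(t, D) = 1/(t + 1/t) (g(t, D) = 1/(1/t + t) = 1/(t + 1/t))
(-224/g(9, 0) + 215)² = (-224/(9/(1 + 9²)) + 215)² = (-224/(9/(1 + 81)) + 215)² = (-224/(9/82) + 215)² = (-224/(9*(1/82)) + 215)² = (-224/9/82 + 215)² = (-224*82/9 + 215)² = (-18368/9 + 215)² = (-16433/9)² = 270043489/81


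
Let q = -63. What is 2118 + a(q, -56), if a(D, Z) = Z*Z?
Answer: 5254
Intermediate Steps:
a(D, Z) = Z²
2118 + a(q, -56) = 2118 + (-56)² = 2118 + 3136 = 5254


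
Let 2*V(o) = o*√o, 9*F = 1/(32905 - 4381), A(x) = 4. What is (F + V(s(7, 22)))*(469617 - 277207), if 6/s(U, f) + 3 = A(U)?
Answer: 96205/128358 + 577230*√6 ≈ 1.4139e+6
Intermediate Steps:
s(U, f) = 6 (s(U, f) = 6/(-3 + 4) = 6/1 = 6*1 = 6)
F = 1/256716 (F = 1/(9*(32905 - 4381)) = (⅑)/28524 = (⅑)*(1/28524) = 1/256716 ≈ 3.8954e-6)
V(o) = o^(3/2)/2 (V(o) = (o*√o)/2 = o^(3/2)/2)
(F + V(s(7, 22)))*(469617 - 277207) = (1/256716 + 6^(3/2)/2)*(469617 - 277207) = (1/256716 + (6*√6)/2)*192410 = (1/256716 + 3*√6)*192410 = 96205/128358 + 577230*√6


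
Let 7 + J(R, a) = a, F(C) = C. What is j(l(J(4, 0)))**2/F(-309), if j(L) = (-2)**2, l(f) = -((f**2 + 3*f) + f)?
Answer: -16/309 ≈ -0.051780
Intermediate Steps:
J(R, a) = -7 + a
l(f) = -f**2 - 4*f (l(f) = -(f**2 + 4*f) = -f**2 - 4*f)
j(L) = 4
j(l(J(4, 0)))**2/F(-309) = 4**2/(-309) = 16*(-1/309) = -16/309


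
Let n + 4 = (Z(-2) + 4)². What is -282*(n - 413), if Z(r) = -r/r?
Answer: 115056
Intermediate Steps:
Z(r) = -1 (Z(r) = -1*1 = -1)
n = 5 (n = -4 + (-1 + 4)² = -4 + 3² = -4 + 9 = 5)
-282*(n - 413) = -282*(5 - 413) = -282*(-408) = 115056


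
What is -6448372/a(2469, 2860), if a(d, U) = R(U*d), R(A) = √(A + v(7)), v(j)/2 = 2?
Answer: -1612093*√441334/441334 ≈ -2426.6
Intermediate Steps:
v(j) = 4 (v(j) = 2*2 = 4)
R(A) = √(4 + A) (R(A) = √(A + 4) = √(4 + A))
a(d, U) = √(4 + U*d)
-6448372/a(2469, 2860) = -6448372/√(4 + 2860*2469) = -6448372/√(4 + 7061340) = -6448372*√441334/1765336 = -1612093*√441334/441334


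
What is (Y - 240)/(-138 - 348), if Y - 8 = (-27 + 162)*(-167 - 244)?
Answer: 55717/486 ≈ 114.64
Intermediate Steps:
Y = -55477 (Y = 8 + (-27 + 162)*(-167 - 244) = 8 + 135*(-411) = 8 - 55485 = -55477)
(Y - 240)/(-138 - 348) = (-55477 - 240)/(-138 - 348) = -55717/(-486) = -55717*(-1/486) = 55717/486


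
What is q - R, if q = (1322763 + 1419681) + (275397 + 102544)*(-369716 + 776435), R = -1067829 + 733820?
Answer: 153718862032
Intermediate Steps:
R = -334009
q = 153718528023 (q = 2742444 + 377941*406719 = 2742444 + 153715785579 = 153718528023)
q - R = 153718528023 - 1*(-334009) = 153718528023 + 334009 = 153718862032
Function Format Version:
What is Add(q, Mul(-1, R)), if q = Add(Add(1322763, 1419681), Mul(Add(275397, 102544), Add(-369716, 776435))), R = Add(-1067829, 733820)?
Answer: 153718862032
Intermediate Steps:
R = -334009
q = 153718528023 (q = Add(2742444, Mul(377941, 406719)) = Add(2742444, 153715785579) = 153718528023)
Add(q, Mul(-1, R)) = Add(153718528023, Mul(-1, -334009)) = Add(153718528023, 334009) = 153718862032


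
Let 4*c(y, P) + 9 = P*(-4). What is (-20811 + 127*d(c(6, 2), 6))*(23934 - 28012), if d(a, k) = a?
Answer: 174136717/2 ≈ 8.7068e+7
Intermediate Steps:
c(y, P) = -9/4 - P (c(y, P) = -9/4 + (P*(-4))/4 = -9/4 + (-4*P)/4 = -9/4 - P)
(-20811 + 127*d(c(6, 2), 6))*(23934 - 28012) = (-20811 + 127*(-9/4 - 1*2))*(23934 - 28012) = (-20811 + 127*(-9/4 - 2))*(-4078) = (-20811 + 127*(-17/4))*(-4078) = (-20811 - 2159/4)*(-4078) = -85403/4*(-4078) = 174136717/2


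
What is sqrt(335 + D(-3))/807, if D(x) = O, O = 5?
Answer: 2*sqrt(85)/807 ≈ 0.022849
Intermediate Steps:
D(x) = 5
sqrt(335 + D(-3))/807 = sqrt(335 + 5)/807 = sqrt(340)*(1/807) = (2*sqrt(85))*(1/807) = 2*sqrt(85)/807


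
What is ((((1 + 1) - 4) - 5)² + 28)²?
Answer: 5929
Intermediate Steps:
((((1 + 1) - 4) - 5)² + 28)² = (((2 - 4) - 5)² + 28)² = ((-2 - 5)² + 28)² = ((-7)² + 28)² = (49 + 28)² = 77² = 5929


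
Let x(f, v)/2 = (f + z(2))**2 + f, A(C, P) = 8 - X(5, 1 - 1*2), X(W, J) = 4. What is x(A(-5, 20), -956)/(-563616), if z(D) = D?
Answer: -5/35226 ≈ -0.00014194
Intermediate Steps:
A(C, P) = 4 (A(C, P) = 8 - 1*4 = 8 - 4 = 4)
x(f, v) = 2*f + 2*(2 + f)**2 (x(f, v) = 2*((f + 2)**2 + f) = 2*((2 + f)**2 + f) = 2*(f + (2 + f)**2) = 2*f + 2*(2 + f)**2)
x(A(-5, 20), -956)/(-563616) = (2*4 + 2*(2 + 4)**2)/(-563616) = (8 + 2*6**2)*(-1/563616) = (8 + 2*36)*(-1/563616) = (8 + 72)*(-1/563616) = 80*(-1/563616) = -5/35226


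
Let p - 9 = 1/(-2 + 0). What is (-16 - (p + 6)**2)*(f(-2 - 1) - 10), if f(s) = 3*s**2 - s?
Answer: -4525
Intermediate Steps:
p = 17/2 (p = 9 + 1/(-2 + 0) = 9 + 1/(-2) = 9 - 1/2 = 17/2 ≈ 8.5000)
f(s) = -s + 3*s**2
(-16 - (p + 6)**2)*(f(-2 - 1) - 10) = (-16 - (17/2 + 6)**2)*((-2 - 1)*(-1 + 3*(-2 - 1)) - 10) = (-16 - (29/2)**2)*(-3*(-1 + 3*(-3)) - 10) = (-16 - 1*841/4)*(-3*(-1 - 9) - 10) = (-16 - 841/4)*(-3*(-10) - 10) = -905*(30 - 10)/4 = -905/4*20 = -4525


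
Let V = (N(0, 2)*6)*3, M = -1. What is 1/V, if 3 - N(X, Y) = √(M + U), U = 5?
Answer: 1/18 ≈ 0.055556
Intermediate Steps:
N(X, Y) = 1 (N(X, Y) = 3 - √(-1 + 5) = 3 - √4 = 3 - 1*2 = 3 - 2 = 1)
V = 18 (V = (1*6)*3 = 6*3 = 18)
1/V = 1/18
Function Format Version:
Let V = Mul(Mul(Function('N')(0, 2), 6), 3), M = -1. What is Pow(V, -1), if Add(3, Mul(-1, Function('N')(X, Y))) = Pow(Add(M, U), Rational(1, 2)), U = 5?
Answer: Rational(1, 18) ≈ 0.055556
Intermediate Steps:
Function('N')(X, Y) = 1 (Function('N')(X, Y) = Add(3, Mul(-1, Pow(Add(-1, 5), Rational(1, 2)))) = Add(3, Mul(-1, Pow(4, Rational(1, 2)))) = Add(3, Mul(-1, 2)) = Add(3, -2) = 1)
V = 18 (V = Mul(Mul(1, 6), 3) = Mul(6, 3) = 18)
Pow(V, -1) = Pow(18, -1) = Rational(1, 18)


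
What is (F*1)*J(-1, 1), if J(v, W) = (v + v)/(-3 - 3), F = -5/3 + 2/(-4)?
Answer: -13/18 ≈ -0.72222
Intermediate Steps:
F = -13/6 (F = -5*1/3 + 2*(-1/4) = -5/3 - 1/2 = -13/6 ≈ -2.1667)
J(v, W) = -v/3 (J(v, W) = (2*v)/(-6) = (2*v)*(-1/6) = -v/3)
(F*1)*J(-1, 1) = (-13/6*1)*(-1/3*(-1)) = -13/6*1/3 = -13/18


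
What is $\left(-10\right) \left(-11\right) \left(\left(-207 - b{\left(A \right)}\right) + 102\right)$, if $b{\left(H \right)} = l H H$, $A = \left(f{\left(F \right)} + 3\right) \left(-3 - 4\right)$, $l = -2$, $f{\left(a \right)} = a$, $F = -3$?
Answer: $-11550$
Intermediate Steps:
$A = 0$ ($A = \left(-3 + 3\right) \left(-3 - 4\right) = 0 \left(-7\right) = 0$)
$b{\left(H \right)} = - 2 H^{2}$ ($b{\left(H \right)} = - 2 H H = - 2 H^{2}$)
$\left(-10\right) \left(-11\right) \left(\left(-207 - b{\left(A \right)}\right) + 102\right) = \left(-10\right) \left(-11\right) \left(\left(-207 - - 2 \cdot 0^{2}\right) + 102\right) = 110 \left(\left(-207 - \left(-2\right) 0\right) + 102\right) = 110 \left(\left(-207 - 0\right) + 102\right) = 110 \left(\left(-207 + 0\right) + 102\right) = 110 \left(-207 + 102\right) = 110 \left(-105\right) = -11550$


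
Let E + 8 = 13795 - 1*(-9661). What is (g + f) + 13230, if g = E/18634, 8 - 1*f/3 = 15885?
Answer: -320502393/9317 ≈ -34400.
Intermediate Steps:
f = -47631 (f = 24 - 3*15885 = 24 - 47655 = -47631)
E = 23448 (E = -8 + (13795 - 1*(-9661)) = -8 + (13795 + 9661) = -8 + 23456 = 23448)
g = 11724/9317 (g = 23448/18634 = 23448*(1/18634) = 11724/9317 ≈ 1.2583)
(g + f) + 13230 = (11724/9317 - 47631) + 13230 = -443766303/9317 + 13230 = -320502393/9317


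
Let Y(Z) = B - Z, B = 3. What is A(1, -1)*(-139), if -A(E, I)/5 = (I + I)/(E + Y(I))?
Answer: -278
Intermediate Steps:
Y(Z) = 3 - Z
A(E, I) = -10*I/(3 + E - I) (A(E, I) = -5*(I + I)/(E + (3 - I)) = -5*2*I/(3 + E - I) = -10*I/(3 + E - I))
A(1, -1)*(-139) = -10*(-1)/(3 + 1 - 1*(-1))*(-139) = -10*(-1)/(3 + 1 + 1)*(-139) = -10*(-1)/5*(-139) = -10*(-1)*⅕*(-139) = 2*(-139) = -278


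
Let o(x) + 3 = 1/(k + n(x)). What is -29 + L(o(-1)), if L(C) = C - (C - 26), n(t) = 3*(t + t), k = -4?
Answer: -3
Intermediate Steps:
n(t) = 6*t (n(t) = 3*(2*t) = 6*t)
o(x) = -3 + 1/(-4 + 6*x)
L(C) = 26 (L(C) = C - (-26 + C) = C + (26 - C) = 26)
-29 + L(o(-1)) = -29 + 26 = -3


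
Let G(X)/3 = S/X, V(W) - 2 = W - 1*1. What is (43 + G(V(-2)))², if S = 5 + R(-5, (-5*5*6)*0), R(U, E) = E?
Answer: 784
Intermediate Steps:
V(W) = 1 + W (V(W) = 2 + (W - 1*1) = 2 + (W - 1) = 2 + (-1 + W) = 1 + W)
S = 5 (S = 5 + (-5*5*6)*0 = 5 - 25*6*0 = 5 - 150*0 = 5 + 0 = 5)
G(X) = 15/X (G(X) = 3*(5/X) = 15/X)
(43 + G(V(-2)))² = (43 + 15/(1 - 2))² = (43 + 15/(-1))² = (43 + 15*(-1))² = (43 - 15)² = 28² = 784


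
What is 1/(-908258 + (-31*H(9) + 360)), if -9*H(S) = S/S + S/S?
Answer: -9/8171020 ≈ -1.1015e-6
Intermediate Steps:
H(S) = -2/9 (H(S) = -(S/S + S/S)/9 = -(1 + 1)/9 = -⅑*2 = -2/9)
1/(-908258 + (-31*H(9) + 360)) = 1/(-908258 + (-31*(-2/9) + 360)) = 1/(-908258 + (62/9 + 360)) = 1/(-908258 + 3302/9) = 1/(-8171020/9) = -9/8171020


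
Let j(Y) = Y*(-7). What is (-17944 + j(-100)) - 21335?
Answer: -38579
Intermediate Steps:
j(Y) = -7*Y
(-17944 + j(-100)) - 21335 = (-17944 - 7*(-100)) - 21335 = (-17944 + 700) - 21335 = -17244 - 21335 = -38579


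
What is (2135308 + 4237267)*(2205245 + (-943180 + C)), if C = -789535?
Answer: 3011232864750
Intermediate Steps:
(2135308 + 4237267)*(2205245 + (-943180 + C)) = (2135308 + 4237267)*(2205245 + (-943180 - 789535)) = 6372575*(2205245 - 1732715) = 6372575*472530 = 3011232864750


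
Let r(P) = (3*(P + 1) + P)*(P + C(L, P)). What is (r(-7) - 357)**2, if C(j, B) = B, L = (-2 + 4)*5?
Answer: 49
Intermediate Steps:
L = 10 (L = 2*5 = 10)
r(P) = 2*P*(3 + 4*P) (r(P) = (3*(P + 1) + P)*(P + P) = (3*(1 + P) + P)*(2*P) = ((3 + 3*P) + P)*(2*P) = (3 + 4*P)*(2*P) = 2*P*(3 + 4*P))
(r(-7) - 357)**2 = (2*(-7)*(3 + 4*(-7)) - 357)**2 = (2*(-7)*(3 - 28) - 357)**2 = (2*(-7)*(-25) - 357)**2 = (350 - 357)**2 = (-7)**2 = 49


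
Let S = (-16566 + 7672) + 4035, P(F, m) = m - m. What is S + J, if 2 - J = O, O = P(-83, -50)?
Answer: -4857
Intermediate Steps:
P(F, m) = 0
O = 0
J = 2 (J = 2 - 1*0 = 2 + 0 = 2)
S = -4859 (S = -8894 + 4035 = -4859)
S + J = -4859 + 2 = -4857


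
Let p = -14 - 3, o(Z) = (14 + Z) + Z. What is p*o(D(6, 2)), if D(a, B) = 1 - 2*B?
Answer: -136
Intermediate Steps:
o(Z) = 14 + 2*Z
p = -17
p*o(D(6, 2)) = -17*(14 + 2*(1 - 2*2)) = -17*(14 + 2*(1 - 4)) = -17*(14 + 2*(-3)) = -17*(14 - 6) = -17*8 = -136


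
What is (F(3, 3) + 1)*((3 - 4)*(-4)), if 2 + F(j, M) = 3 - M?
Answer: -4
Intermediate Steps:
F(j, M) = 1 - M (F(j, M) = -2 + (3 - M) = 1 - M)
(F(3, 3) + 1)*((3 - 4)*(-4)) = ((1 - 1*3) + 1)*((3 - 4)*(-4)) = ((1 - 3) + 1)*(-1*(-4)) = (-2 + 1)*4 = -1*4 = -4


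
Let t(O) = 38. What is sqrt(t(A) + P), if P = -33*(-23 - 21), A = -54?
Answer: sqrt(1490) ≈ 38.601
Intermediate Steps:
P = 1452 (P = -33*(-44) = 1452)
sqrt(t(A) + P) = sqrt(38 + 1452) = sqrt(1490)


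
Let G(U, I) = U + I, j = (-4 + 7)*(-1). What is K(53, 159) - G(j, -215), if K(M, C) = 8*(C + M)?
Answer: 1914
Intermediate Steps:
K(M, C) = 8*C + 8*M
j = -3 (j = 3*(-1) = -3)
G(U, I) = I + U
K(53, 159) - G(j, -215) = (8*159 + 8*53) - (-215 - 3) = (1272 + 424) - 1*(-218) = 1696 + 218 = 1914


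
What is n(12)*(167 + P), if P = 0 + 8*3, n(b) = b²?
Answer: 27504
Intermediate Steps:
P = 24 (P = 0 + 24 = 24)
n(12)*(167 + P) = 12²*(167 + 24) = 144*191 = 27504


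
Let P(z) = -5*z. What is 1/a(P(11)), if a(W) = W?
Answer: -1/55 ≈ -0.018182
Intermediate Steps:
1/a(P(11)) = 1/(-5*11) = 1/(-55) = -1/55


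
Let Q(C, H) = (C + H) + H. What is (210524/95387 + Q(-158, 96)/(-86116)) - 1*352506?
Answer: -1447794219634863/4107173446 ≈ -3.5250e+5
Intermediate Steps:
Q(C, H) = C + 2*H
(210524/95387 + Q(-158, 96)/(-86116)) - 1*352506 = (210524/95387 + (-158 + 2*96)/(-86116)) - 1*352506 = (210524*(1/95387) + (-158 + 192)*(-1/86116)) - 352506 = (210524/95387 + 34*(-1/86116)) - 352506 = (210524/95387 - 17/43058) - 352506 = 9063120813/4107173446 - 352506 = -1447794219634863/4107173446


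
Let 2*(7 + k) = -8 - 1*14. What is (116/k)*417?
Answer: -8062/3 ≈ -2687.3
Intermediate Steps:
k = -18 (k = -7 + (-8 - 1*14)/2 = -7 + (-8 - 14)/2 = -7 + (½)*(-22) = -7 - 11 = -18)
(116/k)*417 = (116/(-18))*417 = (116*(-1/18))*417 = -58/9*417 = -8062/3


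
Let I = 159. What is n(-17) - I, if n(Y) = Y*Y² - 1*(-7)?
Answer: -5065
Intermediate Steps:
n(Y) = 7 + Y³ (n(Y) = Y³ + 7 = 7 + Y³)
n(-17) - I = (7 + (-17)³) - 1*159 = (7 - 4913) - 159 = -4906 - 159 = -5065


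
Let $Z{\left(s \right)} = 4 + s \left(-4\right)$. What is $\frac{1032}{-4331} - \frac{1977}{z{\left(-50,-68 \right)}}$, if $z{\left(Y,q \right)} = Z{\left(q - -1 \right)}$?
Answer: $- \frac{8843091}{1178032} \approx -7.5067$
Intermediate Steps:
$Z{\left(s \right)} = 4 - 4 s$
$z{\left(Y,q \right)} = - 4 q$ ($z{\left(Y,q \right)} = 4 - 4 \left(q - -1\right) = 4 - 4 \left(q + 1\right) = 4 - 4 \left(1 + q\right) = 4 - \left(4 + 4 q\right) = - 4 q$)
$\frac{1032}{-4331} - \frac{1977}{z{\left(-50,-68 \right)}} = \frac{1032}{-4331} - \frac{1977}{\left(-4\right) \left(-68\right)} = 1032 \left(- \frac{1}{4331}\right) - \frac{1977}{272} = - \frac{1032}{4331} - \frac{1977}{272} = - \frac{8843091}{1178032}$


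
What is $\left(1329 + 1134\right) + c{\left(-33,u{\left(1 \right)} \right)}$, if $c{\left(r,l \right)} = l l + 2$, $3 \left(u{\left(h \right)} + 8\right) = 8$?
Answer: $\frac{22441}{9} \approx 2493.4$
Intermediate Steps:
$u{\left(h \right)} = - \frac{16}{3}$ ($u{\left(h \right)} = -8 + \frac{1}{3} \cdot 8 = -8 + \frac{8}{3} = - \frac{16}{3}$)
$c{\left(r,l \right)} = 2 + l^{2}$ ($c{\left(r,l \right)} = l^{2} + 2 = 2 + l^{2}$)
$\left(1329 + 1134\right) + c{\left(-33,u{\left(1 \right)} \right)} = \left(1329 + 1134\right) + \left(2 + \left(- \frac{16}{3}\right)^{2}\right) = 2463 + \left(2 + \frac{256}{9}\right) = 2463 + \frac{274}{9} = \frac{22441}{9}$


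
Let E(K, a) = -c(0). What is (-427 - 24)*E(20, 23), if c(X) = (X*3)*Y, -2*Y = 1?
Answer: 0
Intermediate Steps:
Y = -½ (Y = -½*1 = -½ ≈ -0.50000)
c(X) = -3*X/2 (c(X) = (X*3)*(-½) = (3*X)*(-½) = -3*X/2)
E(K, a) = 0 (E(K, a) = -(-3)*0/2 = -1*0 = 0)
(-427 - 24)*E(20, 23) = (-427 - 24)*0 = -451*0 = 0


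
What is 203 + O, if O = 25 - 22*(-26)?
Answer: 800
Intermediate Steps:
O = 597 (O = 25 + 572 = 597)
203 + O = 203 + 597 = 800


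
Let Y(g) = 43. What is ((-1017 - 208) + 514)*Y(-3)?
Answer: -30573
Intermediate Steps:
((-1017 - 208) + 514)*Y(-3) = ((-1017 - 208) + 514)*43 = (-1225 + 514)*43 = -711*43 = -30573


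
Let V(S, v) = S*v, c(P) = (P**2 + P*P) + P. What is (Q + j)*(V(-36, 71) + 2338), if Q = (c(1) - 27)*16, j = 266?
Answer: 25724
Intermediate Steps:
c(P) = P + 2*P**2 (c(P) = (P**2 + P**2) + P = 2*P**2 + P = P + 2*P**2)
Q = -384 (Q = (1*(1 + 2*1) - 27)*16 = (1*(1 + 2) - 27)*16 = (1*3 - 27)*16 = (3 - 27)*16 = -24*16 = -384)
(Q + j)*(V(-36, 71) + 2338) = (-384 + 266)*(-36*71 + 2338) = -118*(-2556 + 2338) = -118*(-218) = 25724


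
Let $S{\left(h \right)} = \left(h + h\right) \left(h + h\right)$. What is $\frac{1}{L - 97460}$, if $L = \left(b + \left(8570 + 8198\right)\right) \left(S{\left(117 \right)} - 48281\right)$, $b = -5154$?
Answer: $\frac{1}{75103190} \approx 1.3315 \cdot 10^{-8}$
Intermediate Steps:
$S{\left(h \right)} = 4 h^{2}$ ($S{\left(h \right)} = 2 h 2 h = 4 h^{2}$)
$L = 75200650$ ($L = \left(-5154 + \left(8570 + 8198\right)\right) \left(4 \cdot 117^{2} - 48281\right) = \left(-5154 + 16768\right) \left(4 \cdot 13689 - 48281\right) = 11614 \left(54756 - 48281\right) = 11614 \cdot 6475 = 75200650$)
$\frac{1}{L - 97460} = \frac{1}{75200650 - 97460} = \frac{1}{75103190}$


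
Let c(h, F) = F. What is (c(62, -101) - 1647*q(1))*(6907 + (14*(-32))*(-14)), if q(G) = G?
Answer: -23036892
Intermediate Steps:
(c(62, -101) - 1647*q(1))*(6907 + (14*(-32))*(-14)) = (-101 - 1647*1)*(6907 + (14*(-32))*(-14)) = (-101 - 1647)*(6907 - 448*(-14)) = -1748*(6907 + 6272) = -1748*13179 = -23036892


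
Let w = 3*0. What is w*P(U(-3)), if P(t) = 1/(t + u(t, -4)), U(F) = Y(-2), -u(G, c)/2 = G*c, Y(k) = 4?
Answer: 0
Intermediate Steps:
u(G, c) = -2*G*c
U(F) = 4
P(t) = 1/(9*t) (P(t) = 1/(t - 2*t*(-4)) = 1/(t + 8*t) = 1/(9*t))
w = 0
w*P(U(-3)) = 0*((⅑)/4) = 0*((⅑)*(¼)) = 0*(1/36) = 0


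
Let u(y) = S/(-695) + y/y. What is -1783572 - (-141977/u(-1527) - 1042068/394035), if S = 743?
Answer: -24204958515407/6304560 ≈ -3.8393e+6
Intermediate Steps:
u(y) = -48/695 (u(y) = 743/(-695) + y/y = 743*(-1/695) + 1 = -743/695 + 1 = -48/695)
-1783572 - (-141977/u(-1527) - 1042068/394035) = -1783572 - (-141977/(-48/695) - 1042068/394035) = -1783572 - (-141977*(-695/48) - 1042068*1/394035) = -1783572 - (98674015/48 - 347356/131345) = -1783572 - 1*12960321827087/6304560 = -1783572 - 12960321827087/6304560 = -24204958515407/6304560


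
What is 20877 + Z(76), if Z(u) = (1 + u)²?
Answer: 26806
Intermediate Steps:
20877 + Z(76) = 20877 + (1 + 76)² = 20877 + 77² = 20877 + 5929 = 26806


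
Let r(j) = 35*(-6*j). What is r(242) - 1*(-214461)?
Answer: 163641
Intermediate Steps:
r(j) = -210*j
r(242) - 1*(-214461) = -210*242 - 1*(-214461) = -50820 + 214461 = 163641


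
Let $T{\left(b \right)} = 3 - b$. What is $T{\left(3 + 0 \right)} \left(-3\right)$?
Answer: $0$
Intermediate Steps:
$T{\left(3 + 0 \right)} \left(-3\right) = \left(3 - \left(3 + 0\right)\right) \left(-3\right) = \left(3 - 3\right) \left(-3\right) = 0 \left(-3\right) = 0$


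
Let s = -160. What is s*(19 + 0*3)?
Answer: -3040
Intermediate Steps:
s*(19 + 0*3) = -160*(19 + 0*3) = -160*(19 + 0) = -160*19 = -3040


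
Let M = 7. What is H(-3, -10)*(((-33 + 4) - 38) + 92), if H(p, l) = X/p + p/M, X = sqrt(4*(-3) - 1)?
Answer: -75/7 - 25*I*sqrt(13)/3 ≈ -10.714 - 30.046*I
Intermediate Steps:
X = I*sqrt(13) (X = sqrt(-12 - 1) = sqrt(-13) = I*sqrt(13) ≈ 3.6056*I)
H(p, l) = p/7 + I*sqrt(13)/p (H(p, l) = (I*sqrt(13))/p + p/7 = I*sqrt(13)/p + p*(1/7) = I*sqrt(13)/p + p/7 = p/7 + I*sqrt(13)/p)
H(-3, -10)*(((-33 + 4) - 38) + 92) = ((1/7)*(-3) + I*sqrt(13)/(-3))*(((-33 + 4) - 38) + 92) = (-3/7 + I*sqrt(13)*(-1/3))*((-29 - 38) + 92) = (-3/7 - I*sqrt(13)/3)*(-67 + 92) = (-3/7 - I*sqrt(13)/3)*25 = -75/7 - 25*I*sqrt(13)/3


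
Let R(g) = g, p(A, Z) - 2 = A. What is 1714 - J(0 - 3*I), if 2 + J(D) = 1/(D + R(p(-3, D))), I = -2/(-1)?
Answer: 12013/7 ≈ 1716.1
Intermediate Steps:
p(A, Z) = 2 + A
I = 2 (I = -2*(-1) = 2)
J(D) = -2 + 1/(-1 + D) (J(D) = -2 + 1/(D + (2 - 3)) = -2 + 1/(D - 1) = -2 + 1/(-1 + D))
1714 - J(0 - 3*I) = 1714 - (3 - 2*(0 - 3*2))/(-1 + (0 - 3*2)) = 1714 - (3 - 2*(0 - 6))/(-1 + (0 - 6)) = 1714 - (3 - 2*(-6))/(-1 - 6) = 1714 - (3 + 12)/(-7) = 1714 - (-1)*15/7 = 1714 - 1*(-15/7) = 1714 + 15/7 = 12013/7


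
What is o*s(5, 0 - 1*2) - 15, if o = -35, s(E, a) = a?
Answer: 55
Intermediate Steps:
o*s(5, 0 - 1*2) - 15 = -35*(0 - 1*2) - 15 = -35*(0 - 2) - 15 = -35*(-2) - 15 = 70 - 15 = 55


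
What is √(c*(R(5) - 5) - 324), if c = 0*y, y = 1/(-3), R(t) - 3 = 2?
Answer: 18*I ≈ 18.0*I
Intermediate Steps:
R(t) = 5 (R(t) = 3 + 2 = 5)
y = -⅓ ≈ -0.33333
c = 0 (c = 0*(-⅓) = 0)
√(c*(R(5) - 5) - 324) = √(0*(5 - 5) - 324) = √(0*0 - 324) = √(0 - 324) = √(-324) = 18*I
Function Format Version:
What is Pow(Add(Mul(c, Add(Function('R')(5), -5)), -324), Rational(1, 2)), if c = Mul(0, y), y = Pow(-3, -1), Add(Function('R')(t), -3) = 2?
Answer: Mul(18, I) ≈ Mul(18.000, I)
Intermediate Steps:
Function('R')(t) = 5 (Function('R')(t) = Add(3, 2) = 5)
y = Rational(-1, 3) ≈ -0.33333
c = 0 (c = Mul(0, Rational(-1, 3)) = 0)
Pow(Add(Mul(c, Add(Function('R')(5), -5)), -324), Rational(1, 2)) = Pow(Add(Mul(0, Add(5, -5)), -324), Rational(1, 2)) = Pow(Add(Mul(0, 0), -324), Rational(1, 2)) = Pow(Add(0, -324), Rational(1, 2)) = Pow(-324, Rational(1, 2)) = Mul(18, I)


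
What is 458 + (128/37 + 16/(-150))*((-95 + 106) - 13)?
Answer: 1252342/2775 ≈ 451.29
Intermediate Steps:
458 + (128/37 + 16/(-150))*((-95 + 106) - 13) = 458 + (128*(1/37) + 16*(-1/150))*(11 - 13) = 458 + (128/37 - 8/75)*(-2) = 458 + (9304/2775)*(-2) = 458 - 18608/2775 = 1252342/2775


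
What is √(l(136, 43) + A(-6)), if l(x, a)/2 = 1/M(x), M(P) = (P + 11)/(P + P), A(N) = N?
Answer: 13*I*√6/21 ≈ 1.5163*I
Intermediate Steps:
M(P) = (11 + P)/(2*P) (M(P) = (11 + P)/((2*P)) = (11 + P)*(1/(2*P)) = (11 + P)/(2*P))
l(x, a) = 4*x/(11 + x) (l(x, a) = 2/(((11 + x)/(2*x))) = 2*(2*x/(11 + x)) = 4*x/(11 + x))
√(l(136, 43) + A(-6)) = √(4*136/(11 + 136) - 6) = √(4*136/147 - 6) = √(4*136*(1/147) - 6) = √(544/147 - 6) = √(-338/147) = 13*I*√6/21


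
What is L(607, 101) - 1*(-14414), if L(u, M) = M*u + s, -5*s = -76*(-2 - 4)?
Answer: 378149/5 ≈ 75630.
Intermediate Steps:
s = -456/5 (s = -(-76)*(-2 - 4)/5 = -(-76)*(-6)/5 = -1/5*456 = -456/5 ≈ -91.200)
L(u, M) = -456/5 + M*u (L(u, M) = M*u - 456/5 = -456/5 + M*u)
L(607, 101) - 1*(-14414) = (-456/5 + 101*607) - 1*(-14414) = (-456/5 + 61307) + 14414 = 306079/5 + 14414 = 378149/5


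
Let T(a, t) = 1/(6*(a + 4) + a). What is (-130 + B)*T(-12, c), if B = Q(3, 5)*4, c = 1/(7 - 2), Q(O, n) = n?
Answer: 11/6 ≈ 1.8333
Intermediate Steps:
c = ⅕ (c = 1/5 = ⅕ ≈ 0.20000)
B = 20 (B = 5*4 = 20)
T(a, t) = 1/(24 + 7*a) (T(a, t) = 1/(6*(4 + a) + a) = 1/((24 + 6*a) + a) = 1/(24 + 7*a))
(-130 + B)*T(-12, c) = (-130 + 20)/(24 + 7*(-12)) = -110/(24 - 84) = -110/(-60) = -110*(-1/60) = 11/6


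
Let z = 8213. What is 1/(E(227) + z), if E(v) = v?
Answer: 1/8440 ≈ 0.00011848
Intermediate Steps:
1/(E(227) + z) = 1/(227 + 8213) = 1/8440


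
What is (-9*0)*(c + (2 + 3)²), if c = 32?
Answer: 0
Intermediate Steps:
(-9*0)*(c + (2 + 3)²) = (-9*0)*(32 + (2 + 3)²) = 0*(32 + 5²) = 0*(32 + 25) = 0*57 = 0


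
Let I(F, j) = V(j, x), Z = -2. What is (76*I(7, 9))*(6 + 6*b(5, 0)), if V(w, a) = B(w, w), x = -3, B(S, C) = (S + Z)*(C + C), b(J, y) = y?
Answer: 57456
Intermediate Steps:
B(S, C) = 2*C*(-2 + S) (B(S, C) = (S - 2)*(C + C) = (-2 + S)*(2*C) = 2*C*(-2 + S))
V(w, a) = 2*w*(-2 + w)
I(F, j) = 2*j*(-2 + j)
(76*I(7, 9))*(6 + 6*b(5, 0)) = (76*(2*9*(-2 + 9)))*(6 + 6*0) = (76*(2*9*7))*(6 + 0) = (76*126)*6 = 9576*6 = 57456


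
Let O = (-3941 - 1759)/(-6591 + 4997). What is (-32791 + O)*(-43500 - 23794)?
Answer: 1758498342638/797 ≈ 2.2064e+9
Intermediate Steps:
O = 2850/797 (O = -5700/(-1594) = -5700*(-1/1594) = 2850/797 ≈ 3.5759)
(-32791 + O)*(-43500 - 23794) = (-32791 + 2850/797)*(-43500 - 23794) = -26131577/797*(-67294) = 1758498342638/797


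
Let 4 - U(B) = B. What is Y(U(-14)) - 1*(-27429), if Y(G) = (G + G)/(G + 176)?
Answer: 2660631/97 ≈ 27429.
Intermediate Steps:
U(B) = 4 - B
Y(G) = 2*G/(176 + G) (Y(G) = (2*G)/(176 + G) = 2*G/(176 + G))
Y(U(-14)) - 1*(-27429) = 2*(4 - 1*(-14))/(176 + (4 - 1*(-14))) - 1*(-27429) = 2*(4 + 14)/(176 + (4 + 14)) + 27429 = 2*18/(176 + 18) + 27429 = 2*18/194 + 27429 = 2*18*(1/194) + 27429 = 18/97 + 27429 = 2660631/97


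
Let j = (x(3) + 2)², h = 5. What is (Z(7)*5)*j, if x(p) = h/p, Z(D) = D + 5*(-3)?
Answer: -4840/9 ≈ -537.78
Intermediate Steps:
Z(D) = -15 + D (Z(D) = D - 15 = -15 + D)
x(p) = 5/p
j = 121/9 (j = (5/3 + 2)² = (11/3)² = 121/9 ≈ 13.444)
(Z(7)*5)*j = ((-15 + 7)*5)*(121/9) = -8*5*(121/9) = -40*121/9 = -4840/9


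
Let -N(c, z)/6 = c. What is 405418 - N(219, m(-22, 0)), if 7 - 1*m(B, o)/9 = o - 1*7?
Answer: 406732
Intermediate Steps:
m(B, o) = 126 - 9*o (m(B, o) = 63 - 9*(o - 1*7) = 63 - 9*(o - 7) = 63 - 9*(-7 + o) = 63 + (63 - 9*o) = 126 - 9*o)
N(c, z) = -6*c
405418 - N(219, m(-22, 0)) = 405418 - (-6)*219 = 405418 - 1*(-1314) = 405418 + 1314 = 406732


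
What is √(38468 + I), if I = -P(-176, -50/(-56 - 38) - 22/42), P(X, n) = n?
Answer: 2*√9368581299/987 ≈ 196.13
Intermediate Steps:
I = -8/987 (I = -(-50/(-56 - 38) - 22/42) = -(-50/(-94) - 22*1/42) = -(-50*(-1/94) - 11/21) = -(25/47 - 11/21) = -1*8/987 = -8/987 ≈ -0.0081054)
√(38468 + I) = √(38468 - 8/987) = √(37967908/987) = 2*√9368581299/987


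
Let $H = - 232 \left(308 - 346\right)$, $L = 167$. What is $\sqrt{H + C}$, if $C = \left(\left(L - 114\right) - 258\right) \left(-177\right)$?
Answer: $\sqrt{45101} \approx 212.37$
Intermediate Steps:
$C = 36285$ ($C = \left(\left(167 - 114\right) - 258\right) \left(-177\right) = \left(53 - 258\right) \left(-177\right) = \left(-205\right) \left(-177\right) = 36285$)
$H = 8816$ ($H = \left(-232\right) \left(-38\right) = 8816$)
$\sqrt{H + C} = \sqrt{8816 + 36285} = \sqrt{45101}$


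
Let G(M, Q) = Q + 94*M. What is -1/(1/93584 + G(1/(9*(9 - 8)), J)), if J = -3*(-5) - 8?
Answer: -842256/14692697 ≈ -0.057325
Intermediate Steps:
J = 7 (J = 15 - 8 = 7)
-1/(1/93584 + G(1/(9*(9 - 8)), J)) = -1/(1/93584 + (7 + 94/((9*(9 - 8))))) = -1/(1/93584 + (7 + 94/((9*1)))) = -1/(1/93584 + (7 + 94/9)) = -1/(1/93584 + 157/9) = -1/14692697/842256 = -1*842256/14692697 = -842256/14692697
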